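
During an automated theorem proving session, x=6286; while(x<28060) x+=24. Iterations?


Step 1: x goes from 6286 toward 28060 by 24; the body runs while x<28060, so iterations = ceil((bound-start)/step)
Step 2: Distance=21774
Step 3: ceil(21774/24)=908

908


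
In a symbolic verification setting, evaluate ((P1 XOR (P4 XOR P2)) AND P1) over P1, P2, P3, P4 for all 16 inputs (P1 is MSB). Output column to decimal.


Formula: ((P1 XOR (P4 XOR P2)) AND P1) over P1, P2, P3, P4 (16 rows)
Evaluate each row (bits = P1,P2,P3,P4, MSB first):
  row 0 [0000]: ((0 XOR (0 XOR 0)) AND 0) -> 0
  row 1 [0001]: ((0 XOR (1 XOR 0)) AND 0) -> 0
  row 2 [0010]: ((0 XOR (0 XOR 0)) AND 0) -> 0
  row 3 [0011]: ((0 XOR (1 XOR 0)) AND 0) -> 0
  row 4 [0100]: ((0 XOR (0 XOR 1)) AND 0) -> 0
  row 5 [0101]: ((0 XOR (1 XOR 1)) AND 0) -> 0
  row 6 [0110]: ((0 XOR (0 XOR 1)) AND 0) -> 0
  row 7 [0111]: ((0 XOR (1 XOR 1)) AND 0) -> 0
  row 8 [1000]: ((1 XOR (0 XOR 0)) AND 1) -> 1
  row 9 [1001]: ((1 XOR (1 XOR 0)) AND 1) -> 0
  row 10 [1010]: ((1 XOR (0 XOR 0)) AND 1) -> 1
  row 11 [1011]: ((1 XOR (1 XOR 0)) AND 1) -> 0
  row 12 [1100]: ((1 XOR (0 XOR 1)) AND 1) -> 0
  row 13 [1101]: ((1 XOR (1 XOR 1)) AND 1) -> 1
  row 14 [1110]: ((1 XOR (0 XOR 1)) AND 1) -> 0
  row 15 [1111]: ((1 XOR (1 XOR 1)) AND 1) -> 1
Full result column, 4 rows per line (P1,P2 fixed per line; P3,P4 runs 00..11 left to right):
  rows 0-3 [P1,P2=00]: 0000  = hex 0
  rows 4-7 [P1,P2=01]: 0000  = hex 0
  rows 8-11 [P1,P2=10]: 1010  = hex A
  rows 12-15 [P1,P2=11]: 0101  = hex 5
Output column (row 0 .. row 15) = 0000000010100101
Output column grouped in 4s = 0000 0000 1010 0101 = 0x00A5
Convert to decimal digit by digit (value = value*16 + digit):
  0 -> 0
  0*16 + 0 = 0
  0*16 + 10 (A) = 10
  10*16 + 5 = 165
Decimal = 165

165


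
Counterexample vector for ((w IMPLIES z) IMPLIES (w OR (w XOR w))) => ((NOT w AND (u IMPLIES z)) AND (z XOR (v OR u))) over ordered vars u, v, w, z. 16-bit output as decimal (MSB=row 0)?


F1 = ((w IMPLIES z) IMPLIES (w OR (w XOR w)))
F2 = ((NOT w AND (u IMPLIES z)) AND (z XOR (v OR u)))
Counterexample to F1=>F2 is where F1=1 and F2=0.
Evaluate each row (bits = u,v,w,z, MSB first):
  row 0 [0000]: F1=0 F2=0 -> F1&~F2 -> 0
  row 1 [0001]: F1=0 F2=1 -> F1&~F2 -> 0
  row 2 [0010]: F1=1 F2=0 -> F1&~F2 -> 1
  row 3 [0011]: F1=1 F2=0 -> F1&~F2 -> 1
  row 4 [0100]: F1=0 F2=1 -> F1&~F2 -> 0
  row 5 [0101]: F1=0 F2=0 -> F1&~F2 -> 0
  row 6 [0110]: F1=1 F2=0 -> F1&~F2 -> 1
  row 7 [0111]: F1=1 F2=0 -> F1&~F2 -> 1
  row 8 [1000]: F1=0 F2=0 -> F1&~F2 -> 0
  row 9 [1001]: F1=0 F2=0 -> F1&~F2 -> 0
  row 10 [1010]: F1=1 F2=0 -> F1&~F2 -> 1
  row 11 [1011]: F1=1 F2=0 -> F1&~F2 -> 1
  row 12 [1100]: F1=0 F2=0 -> F1&~F2 -> 0
  row 13 [1101]: F1=0 F2=0 -> F1&~F2 -> 0
  row 14 [1110]: F1=1 F2=0 -> F1&~F2 -> 1
  row 15 [1111]: F1=1 F2=0 -> F1&~F2 -> 1
Full result column, 4 rows per line (u,v fixed per line; w,z runs 00..11 left to right):
  rows 0-3 [u,v=00]: 0011  = hex 3
  rows 4-7 [u,v=01]: 0011  = hex 3
  rows 8-11 [u,v=10]: 0011  = hex 3
  rows 12-15 [u,v=11]: 0011  = hex 3
Counterexample vector (row 0 .. row 15) = 0011001100110011
Output column grouped in 4s = 0011 0011 0011 0011 = 0x3333
Convert to decimal digit by digit (value = value*16 + digit):
  3 -> 3
  3*16 + 3 = 51
  51*16 + 3 = 819
  819*16 + 3 = 13107
Decimal = 13107

13107


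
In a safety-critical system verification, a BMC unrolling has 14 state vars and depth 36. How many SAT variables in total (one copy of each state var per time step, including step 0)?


BMC unrolls to depth k, creating one copy of each state var for steps 0..k.
Step count = 36 + 1 = 37 (steps 0 through 36)
Vars per step = 14
Total = 14 * 37 = 518

518


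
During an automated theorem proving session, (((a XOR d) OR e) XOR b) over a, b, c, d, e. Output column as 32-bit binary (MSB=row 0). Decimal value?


Formula: (((a XOR d) OR e) XOR b) over a, b, c, d, e (32 rows)
Evaluate each row (bits = a,b,c,d,e, MSB first):
  row 0 [00000]: (((0 XOR 0) OR 0) XOR 0) -> 0
  row 1 [00001]: (((0 XOR 0) OR 1) XOR 0) -> 1
  row 2 [00010]: (((0 XOR 1) OR 0) XOR 0) -> 1
  row 3 [00011]: (((0 XOR 1) OR 1) XOR 0) -> 1
  row 4 [00100]: (((0 XOR 0) OR 0) XOR 0) -> 0
  row 5 [00101]: (((0 XOR 0) OR 1) XOR 0) -> 1
  row 6 [00110]: (((0 XOR 1) OR 0) XOR 0) -> 1
  row 7 [00111]: (((0 XOR 1) OR 1) XOR 0) -> 1
  row 8 [01000]: (((0 XOR 0) OR 0) XOR 1) -> 1
  row 9 [01001]: (((0 XOR 0) OR 1) XOR 1) -> 0
  row 10 [01010]: (((0 XOR 1) OR 0) XOR 1) -> 0
  row 11 [01011]: (((0 XOR 1) OR 1) XOR 1) -> 0
  row 12 [01100]: (((0 XOR 0) OR 0) XOR 1) -> 1
  row 13 [01101]: (((0 XOR 0) OR 1) XOR 1) -> 0
  row 14 [01110]: (((0 XOR 1) OR 0) XOR 1) -> 0
  row 15 [01111]: (((0 XOR 1) OR 1) XOR 1) -> 0
  row 16 [10000]: (((1 XOR 0) OR 0) XOR 0) -> 1
  row 17 [10001]: (((1 XOR 0) OR 1) XOR 0) -> 1
  row 18 [10010]: (((1 XOR 1) OR 0) XOR 0) -> 0
  row 19 [10011]: (((1 XOR 1) OR 1) XOR 0) -> 1
  row 20 [10100]: (((1 XOR 0) OR 0) XOR 0) -> 1
  row 21 [10101]: (((1 XOR 0) OR 1) XOR 0) -> 1
  row 22 [10110]: (((1 XOR 1) OR 0) XOR 0) -> 0
  row 23 [10111]: (((1 XOR 1) OR 1) XOR 0) -> 1
  row 24 [11000]: (((1 XOR 0) OR 0) XOR 1) -> 0
  row 25 [11001]: (((1 XOR 0) OR 1) XOR 1) -> 0
  row 26 [11010]: (((1 XOR 1) OR 0) XOR 1) -> 1
  row 27 [11011]: (((1 XOR 1) OR 1) XOR 1) -> 0
  row 28 [11100]: (((1 XOR 0) OR 0) XOR 1) -> 0
  row 29 [11101]: (((1 XOR 0) OR 1) XOR 1) -> 0
  row 30 [11110]: (((1 XOR 1) OR 0) XOR 1) -> 1
  row 31 [11111]: (((1 XOR 1) OR 1) XOR 1) -> 0
Full result column, 4 rows per line (a,b,c fixed per line; d,e runs 00..11 left to right):
  rows 0-3 [a,b,c=000]: 0111  = hex 7
  rows 4-7 [a,b,c=001]: 0111  = hex 7
  rows 8-11 [a,b,c=010]: 1000  = hex 8
  rows 12-15 [a,b,c=011]: 1000  = hex 8
  rows 16-19 [a,b,c=100]: 1101  = hex D
  rows 20-23 [a,b,c=101]: 1101  = hex D
  rows 24-27 [a,b,c=110]: 0010  = hex 2
  rows 28-31 [a,b,c=111]: 0010  = hex 2
Output column (row 0 .. row 31) = 01110111100010001101110100100010
Output column grouped in 4s = 0111 0111 1000 1000 1101 1101 0010 0010 = 0x7788DD22
Convert to decimal digit by digit (value = value*16 + digit):
  7 -> 7
  7*16 + 7 = 119
  119*16 + 8 = 1912
  1912*16 + 8 = 30600
  30600*16 + 13 (D) = 489613
  489613*16 + 13 (D) = 7833821
  7833821*16 + 2 = 125341138
  125341138*16 + 2 = 2005458210
Decimal = 2005458210

2005458210


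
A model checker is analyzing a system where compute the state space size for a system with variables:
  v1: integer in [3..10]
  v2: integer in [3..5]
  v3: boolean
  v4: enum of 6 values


State space = product of domain sizes of all variables.
Domain sizes:
  v1 (integer in [3..10]): 8
  v2 (integer in [3..5]): 3
  v3 (boolean): 2
  v4 (enum of 6 values): 6
Product = 8 * 3 * 2 * 6 = 288

288


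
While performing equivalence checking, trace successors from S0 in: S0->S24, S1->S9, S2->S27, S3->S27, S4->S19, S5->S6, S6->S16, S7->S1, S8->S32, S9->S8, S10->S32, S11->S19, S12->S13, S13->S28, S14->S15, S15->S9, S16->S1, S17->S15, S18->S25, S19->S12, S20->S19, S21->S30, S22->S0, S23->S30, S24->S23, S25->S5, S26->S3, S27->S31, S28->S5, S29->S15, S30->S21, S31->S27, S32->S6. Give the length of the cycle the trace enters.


Trace from S0 until a state repeats:
  S0 -> S24 -> S23 -> S30 -> S21 -> S30
S30 first seen at step 3, revisited at step 5.
Cycle length = 5 - 3 = 2

2


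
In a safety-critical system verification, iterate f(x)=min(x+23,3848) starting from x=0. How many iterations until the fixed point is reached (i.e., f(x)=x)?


Step 1: x=0, cap=3848, increment=23
Step 2: x grows by 23 each step until capped at 3848; fixed point is x=3848
Step 3: iterations = ceil(3848/23) = 168

168


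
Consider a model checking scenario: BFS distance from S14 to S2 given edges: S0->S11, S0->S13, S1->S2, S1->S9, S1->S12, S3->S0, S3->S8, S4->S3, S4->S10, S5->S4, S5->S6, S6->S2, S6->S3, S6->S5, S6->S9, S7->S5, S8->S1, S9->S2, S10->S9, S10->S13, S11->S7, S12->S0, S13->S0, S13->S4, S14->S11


BFS layer-by-layer from S14:
  dist 0: {S14}
  dist 1: {S11}
  dist 2: {S7}
  dist 3: {S5}
  dist 4: {S4, S6}
  dist 5: {S2, S3, S9, S10}
  -> S2 reached at distance 5
Shortest path length = 5

5


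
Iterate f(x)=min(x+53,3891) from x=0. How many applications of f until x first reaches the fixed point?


Step 1: x=0, cap=3891, increment=53
Step 2: x grows by 53 each step until capped at 3891; fixed point is x=3891
Step 3: iterations = ceil(3891/53) = 74

74


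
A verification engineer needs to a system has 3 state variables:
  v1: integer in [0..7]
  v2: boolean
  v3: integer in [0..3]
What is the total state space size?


State space = product of domain sizes of all variables.
Domain sizes:
  v1 (integer in [0..7]): 8
  v2 (boolean): 2
  v3 (integer in [0..3]): 4
Product = 8 * 2 * 4 = 64

64


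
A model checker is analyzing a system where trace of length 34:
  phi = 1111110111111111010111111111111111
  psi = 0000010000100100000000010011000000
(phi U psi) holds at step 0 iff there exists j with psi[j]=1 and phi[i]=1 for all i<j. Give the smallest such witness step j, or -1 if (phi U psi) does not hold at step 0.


(phi U psi) at 0: need smallest j with psi[j]=1 and phi[i]=1 for all i in [0,j).
Scan from step 0:
  step 0: phi=1, psi=0 -> continue
  step 1: phi=1, psi=0 -> continue
  step 2: phi=1, psi=0 -> continue
  step 3: phi=1, psi=0 -> continue
  step 5: psi=1 and phi held for [0,5) -> witness found
Witness step = 5

5


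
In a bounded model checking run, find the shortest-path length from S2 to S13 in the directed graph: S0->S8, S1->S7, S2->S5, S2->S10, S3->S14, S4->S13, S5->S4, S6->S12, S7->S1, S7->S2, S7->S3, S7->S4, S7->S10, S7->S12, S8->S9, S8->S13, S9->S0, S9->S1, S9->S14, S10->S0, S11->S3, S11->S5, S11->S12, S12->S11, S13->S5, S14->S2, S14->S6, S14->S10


BFS layer-by-layer from S2:
  dist 0: {S2}
  dist 1: {S5, S10}
  dist 2: {S0, S4}
  dist 3: {S8, S13}
  -> S13 reached at distance 3
Shortest path length = 3

3


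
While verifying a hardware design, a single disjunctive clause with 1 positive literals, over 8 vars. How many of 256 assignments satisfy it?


Step 1: Total=2^8=256
Step 2: Unsat when all 1 false: 2^7=128
Step 3: Sat=256-128=128

128


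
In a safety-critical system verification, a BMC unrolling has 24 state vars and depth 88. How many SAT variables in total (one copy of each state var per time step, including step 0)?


BMC unrolls to depth k, creating one copy of each state var for steps 0..k.
Step count = 88 + 1 = 89 (steps 0 through 88)
Vars per step = 24
Total = 24 * 89 = 2136

2136


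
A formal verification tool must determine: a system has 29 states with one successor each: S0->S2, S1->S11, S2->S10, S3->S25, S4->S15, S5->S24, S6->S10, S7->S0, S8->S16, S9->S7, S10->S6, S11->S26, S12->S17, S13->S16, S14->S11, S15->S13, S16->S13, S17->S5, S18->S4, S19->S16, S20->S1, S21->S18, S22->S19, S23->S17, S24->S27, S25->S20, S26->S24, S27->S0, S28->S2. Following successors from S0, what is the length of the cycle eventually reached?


Trace from S0 until a state repeats:
  S0 -> S2 -> S10 -> S6 -> S10
S10 first seen at step 2, revisited at step 4.
Cycle length = 4 - 2 = 2

2


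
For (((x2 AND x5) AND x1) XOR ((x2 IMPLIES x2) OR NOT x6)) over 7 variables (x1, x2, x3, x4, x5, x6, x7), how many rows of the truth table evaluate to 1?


Formula: (((x2 AND x5) AND x1) XOR ((x2 IMPLIES x2) OR NOT x6)) over 7 vars (128 rows)
Evaluate each row (x1, x2, x3, x4, x5, x6, x7 as bits, MSB first):
  row 0 [0000000]: (((0 AND 0) AND 0) XOR ((0 IMPLIES 0) OR NOT 0)) -> 1
  row 1 [0000001]: (((0 AND 0) AND 0) XOR ((0 IMPLIES 0) OR NOT 0)) -> 1
  row 2 [0000010]: (((0 AND 0) AND 0) XOR ((0 IMPLIES 0) OR NOT 1)) -> 1
  row 3 [0000011]: (((0 AND 0) AND 0) XOR ((0 IMPLIES 0) OR NOT 1)) -> 1
  row 4 [0000100]: (((0 AND 1) AND 0) XOR ((0 IMPLIES 0) OR NOT 0)) -> 1
  (every remaining row is evaluated the same way; all 128 results are listed next)
Full result column, 8 rows per line (x1,x2,x3,x4 fixed per line; x5,x6,x7 runs 000..111 left to right):
  rows 0-7 [x1,x2,x3,x4=0000]: 11111111  (ones: 8)
  rows 8-15 [x1,x2,x3,x4=0001]: 11111111  (ones: 8)
  rows 16-23 [x1,x2,x3,x4=0010]: 11111111  (ones: 8)
  rows 24-31 [x1,x2,x3,x4=0011]: 11111111  (ones: 8)
  rows 32-39 [x1,x2,x3,x4=0100]: 11111111  (ones: 8)
  rows 40-47 [x1,x2,x3,x4=0101]: 11111111  (ones: 8)
  rows 48-55 [x1,x2,x3,x4=0110]: 11111111  (ones: 8)
  rows 56-63 [x1,x2,x3,x4=0111]: 11111111  (ones: 8)
  rows 64-71 [x1,x2,x3,x4=1000]: 11111111  (ones: 8)
  rows 72-79 [x1,x2,x3,x4=1001]: 11111111  (ones: 8)
  rows 80-87 [x1,x2,x3,x4=1010]: 11111111  (ones: 8)
  rows 88-95 [x1,x2,x3,x4=1011]: 11111111  (ones: 8)
  rows 96-103 [x1,x2,x3,x4=1100]: 11110000  (ones: 4)
  rows 104-111 [x1,x2,x3,x4=1101]: 11110000  (ones: 4)
  rows 112-119 [x1,x2,x3,x4=1110]: 11110000  (ones: 4)
  rows 120-127 [x1,x2,x3,x4=1111]: 11110000  (ones: 4)
Count of 1-rows = 8+8+8+8+8+8+8+8+8+8+8+8+4+4+4+4 = 112

112


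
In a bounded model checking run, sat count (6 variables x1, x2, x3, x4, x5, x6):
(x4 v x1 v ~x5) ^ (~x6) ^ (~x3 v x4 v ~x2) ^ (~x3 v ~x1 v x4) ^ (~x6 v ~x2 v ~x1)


CNF with 5 clauses over 6 vars (64 assignments).
An assignment satisfies CNF iff every clause has >=1 true literal.
Check each row (bits = x1,x2,x3,x4,x5,x6; clause T/F shown):
  row 0 [000000]: clauses=TTTTT -> 1
  row 1 [000001]: clauses=TFTTT -> 0
  row 2 [000010]: clauses=FTTTT -> 0
  row 3 [000011]: clauses=FFTTT -> 0
  row 4 [000100]: clauses=TTTTT -> 1
  (every remaining row is evaluated the same way; all 64 results are listed next)
Full result column, 8 rows per line (x1,x2,x3 fixed per line; x4,x5,x6 runs 000..111 left to right):
  rows 0-7 [x1,x2,x3=000]: 10001010  (ones: 3)
  rows 8-15 [x1,x2,x3=001]: 10001010  (ones: 3)
  rows 16-23 [x1,x2,x3=010]: 10001010  (ones: 3)
  rows 24-31 [x1,x2,x3=011]: 00001010  (ones: 2)
  rows 32-39 [x1,x2,x3=100]: 10101010  (ones: 4)
  rows 40-47 [x1,x2,x3=101]: 00001010  (ones: 2)
  rows 48-55 [x1,x2,x3=110]: 10101010  (ones: 4)
  rows 56-63 [x1,x2,x3=111]: 00001010  (ones: 2)
Satisfying assignments = 3+3+3+2+4+2+4+2 = 23

23


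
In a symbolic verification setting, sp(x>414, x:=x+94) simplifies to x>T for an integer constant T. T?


Formula: sp(P, x:=E) = exists old_x. (x = E[old_x/x]) AND P[old_x/x] (old_x is the value of x before the assignment; eliminate old_x by solving x = E[old_x/x] for old_x)
Step 1: Precondition P: x>414, i.e. old_x > 414
Step 2: Assignment gives x = old_x + 94, so old_x = x - 94
Step 3: Substitute into P: x - 94 > 414
Step 4: Simplify: x > 414+94 = 508

508


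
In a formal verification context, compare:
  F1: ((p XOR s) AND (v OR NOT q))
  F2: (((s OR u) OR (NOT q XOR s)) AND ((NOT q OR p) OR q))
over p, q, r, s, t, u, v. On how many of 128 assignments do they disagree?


F1 = ((p XOR s) AND (v OR NOT q))
F2 = (((s OR u) OR (NOT q XOR s)) AND ((NOT q OR p) OR q))
Evaluate both on each of 128 rows (bits = p,q,r,s,t,u,v):
  row 0 [0000000]: F1=0 F2=1 (differ) -> 1
  row 1 [0000001]: F1=0 F2=1 (differ) -> 1
  row 2 [0000010]: F1=0 F2=1 (differ) -> 1
  row 3 [0000011]: F1=0 F2=1 (differ) -> 1
  row 4 [0000100]: F1=0 F2=1 (differ) -> 1
  (every remaining row is evaluated the same way; all 128 results are listed next)
Full result column, 8 rows per line (p,q,r,s fixed per line; t,u,v runs 000..111 left to right):
  rows 0-7 [p,q,r,s=0000]: 11111111  (ones: 8)
  rows 8-15 [p,q,r,s=0001]: 00000000  (ones: 0)
  rows 16-23 [p,q,r,s=0010]: 11111111  (ones: 8)
  rows 24-31 [p,q,r,s=0011]: 00000000  (ones: 0)
  rows 32-39 [p,q,r,s=0100]: 00110011  (ones: 4)
  rows 40-47 [p,q,r,s=0101]: 10101010  (ones: 4)
  rows 48-55 [p,q,r,s=0110]: 00110011  (ones: 4)
  rows 56-63 [p,q,r,s=0111]: 10101010  (ones: 4)
  rows 64-71 [p,q,r,s=1000]: 00000000  (ones: 0)
  rows 72-79 [p,q,r,s=1001]: 11111111  (ones: 8)
  rows 80-87 [p,q,r,s=1010]: 00000000  (ones: 0)
  rows 88-95 [p,q,r,s=1011]: 11111111  (ones: 8)
  rows 96-103 [p,q,r,s=1100]: 01100110  (ones: 4)
  rows 104-111 [p,q,r,s=1101]: 11111111  (ones: 8)
  rows 112-119 [p,q,r,s=1110]: 01100110  (ones: 4)
  rows 120-127 [p,q,r,s=1111]: 11111111  (ones: 8)
Disagreements = 8+0+8+0+4+4+4+4+0+8+0+8+4+8+4+8 = 72

72


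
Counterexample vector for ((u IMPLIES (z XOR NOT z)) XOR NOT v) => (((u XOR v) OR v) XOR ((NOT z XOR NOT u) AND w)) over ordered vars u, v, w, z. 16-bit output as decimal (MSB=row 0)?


F1 = ((u IMPLIES (z XOR NOT z)) XOR NOT v)
F2 = (((u XOR v) OR v) XOR ((NOT z XOR NOT u) AND w))
Counterexample to F1=>F2 is where F1=1 and F2=0.
Evaluate each row (bits = u,v,w,z, MSB first):
  row 0 [0000]: F1=0 F2=0 -> F1&~F2 -> 0
  row 1 [0001]: F1=0 F2=0 -> F1&~F2 -> 0
  row 2 [0010]: F1=0 F2=0 -> F1&~F2 -> 0
  row 3 [0011]: F1=0 F2=1 -> F1&~F2 -> 0
  row 4 [0100]: F1=1 F2=1 -> F1&~F2 -> 0
  row 5 [0101]: F1=1 F2=1 -> F1&~F2 -> 0
  row 6 [0110]: F1=1 F2=1 -> F1&~F2 -> 0
  row 7 [0111]: F1=1 F2=0 -> F1&~F2 -> 1
  row 8 [1000]: F1=0 F2=1 -> F1&~F2 -> 0
  row 9 [1001]: F1=0 F2=1 -> F1&~F2 -> 0
  row 10 [1010]: F1=0 F2=0 -> F1&~F2 -> 0
  row 11 [1011]: F1=0 F2=1 -> F1&~F2 -> 0
  row 12 [1100]: F1=1 F2=1 -> F1&~F2 -> 0
  row 13 [1101]: F1=1 F2=1 -> F1&~F2 -> 0
  row 14 [1110]: F1=1 F2=0 -> F1&~F2 -> 1
  row 15 [1111]: F1=1 F2=1 -> F1&~F2 -> 0
Full result column, 4 rows per line (u,v fixed per line; w,z runs 00..11 left to right):
  rows 0-3 [u,v=00]: 0000  = hex 0
  rows 4-7 [u,v=01]: 0001  = hex 1
  rows 8-11 [u,v=10]: 0000  = hex 0
  rows 12-15 [u,v=11]: 0010  = hex 2
Counterexample vector (row 0 .. row 15) = 0000000100000010
Output column grouped in 4s = 0000 0001 0000 0010 = 0x0102
Convert to decimal digit by digit (value = value*16 + digit):
  0 -> 0
  0*16 + 1 = 1
  1*16 + 0 = 16
  16*16 + 2 = 258
Decimal = 258

258


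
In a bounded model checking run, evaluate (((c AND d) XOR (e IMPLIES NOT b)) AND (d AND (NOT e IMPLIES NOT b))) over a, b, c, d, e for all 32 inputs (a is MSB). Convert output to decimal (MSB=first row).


Formula: (((c AND d) XOR (e IMPLIES NOT b)) AND (d AND (NOT e IMPLIES NOT b))) over a, b, c, d, e (32 rows)
Evaluate each row (bits = a,b,c,d,e, MSB first):
  row 0 [00000]: (((0 AND 0) XOR (0 IMPLIES NOT 0)) AND (0 AND (NOT 0 IMPLIES NOT 0))) -> 0
  row 1 [00001]: (((0 AND 0) XOR (1 IMPLIES NOT 0)) AND (0 AND (NOT 1 IMPLIES NOT 0))) -> 0
  row 2 [00010]: (((0 AND 1) XOR (0 IMPLIES NOT 0)) AND (1 AND (NOT 0 IMPLIES NOT 0))) -> 1
  row 3 [00011]: (((0 AND 1) XOR (1 IMPLIES NOT 0)) AND (1 AND (NOT 1 IMPLIES NOT 0))) -> 1
  row 4 [00100]: (((1 AND 0) XOR (0 IMPLIES NOT 0)) AND (0 AND (NOT 0 IMPLIES NOT 0))) -> 0
  row 5 [00101]: (((1 AND 0) XOR (1 IMPLIES NOT 0)) AND (0 AND (NOT 1 IMPLIES NOT 0))) -> 0
  row 6 [00110]: (((1 AND 1) XOR (0 IMPLIES NOT 0)) AND (1 AND (NOT 0 IMPLIES NOT 0))) -> 0
  row 7 [00111]: (((1 AND 1) XOR (1 IMPLIES NOT 0)) AND (1 AND (NOT 1 IMPLIES NOT 0))) -> 0
  row 8 [01000]: (((0 AND 0) XOR (0 IMPLIES NOT 1)) AND (0 AND (NOT 0 IMPLIES NOT 1))) -> 0
  row 9 [01001]: (((0 AND 0) XOR (1 IMPLIES NOT 1)) AND (0 AND (NOT 1 IMPLIES NOT 1))) -> 0
  row 10 [01010]: (((0 AND 1) XOR (0 IMPLIES NOT 1)) AND (1 AND (NOT 0 IMPLIES NOT 1))) -> 0
  row 11 [01011]: (((0 AND 1) XOR (1 IMPLIES NOT 1)) AND (1 AND (NOT 1 IMPLIES NOT 1))) -> 0
  row 12 [01100]: (((1 AND 0) XOR (0 IMPLIES NOT 1)) AND (0 AND (NOT 0 IMPLIES NOT 1))) -> 0
  row 13 [01101]: (((1 AND 0) XOR (1 IMPLIES NOT 1)) AND (0 AND (NOT 1 IMPLIES NOT 1))) -> 0
  row 14 [01110]: (((1 AND 1) XOR (0 IMPLIES NOT 1)) AND (1 AND (NOT 0 IMPLIES NOT 1))) -> 0
  row 15 [01111]: (((1 AND 1) XOR (1 IMPLIES NOT 1)) AND (1 AND (NOT 1 IMPLIES NOT 1))) -> 1
  row 16 [10000]: (((0 AND 0) XOR (0 IMPLIES NOT 0)) AND (0 AND (NOT 0 IMPLIES NOT 0))) -> 0
  row 17 [10001]: (((0 AND 0) XOR (1 IMPLIES NOT 0)) AND (0 AND (NOT 1 IMPLIES NOT 0))) -> 0
  row 18 [10010]: (((0 AND 1) XOR (0 IMPLIES NOT 0)) AND (1 AND (NOT 0 IMPLIES NOT 0))) -> 1
  row 19 [10011]: (((0 AND 1) XOR (1 IMPLIES NOT 0)) AND (1 AND (NOT 1 IMPLIES NOT 0))) -> 1
  row 20 [10100]: (((1 AND 0) XOR (0 IMPLIES NOT 0)) AND (0 AND (NOT 0 IMPLIES NOT 0))) -> 0
  row 21 [10101]: (((1 AND 0) XOR (1 IMPLIES NOT 0)) AND (0 AND (NOT 1 IMPLIES NOT 0))) -> 0
  row 22 [10110]: (((1 AND 1) XOR (0 IMPLIES NOT 0)) AND (1 AND (NOT 0 IMPLIES NOT 0))) -> 0
  row 23 [10111]: (((1 AND 1) XOR (1 IMPLIES NOT 0)) AND (1 AND (NOT 1 IMPLIES NOT 0))) -> 0
  row 24 [11000]: (((0 AND 0) XOR (0 IMPLIES NOT 1)) AND (0 AND (NOT 0 IMPLIES NOT 1))) -> 0
  row 25 [11001]: (((0 AND 0) XOR (1 IMPLIES NOT 1)) AND (0 AND (NOT 1 IMPLIES NOT 1))) -> 0
  row 26 [11010]: (((0 AND 1) XOR (0 IMPLIES NOT 1)) AND (1 AND (NOT 0 IMPLIES NOT 1))) -> 0
  row 27 [11011]: (((0 AND 1) XOR (1 IMPLIES NOT 1)) AND (1 AND (NOT 1 IMPLIES NOT 1))) -> 0
  row 28 [11100]: (((1 AND 0) XOR (0 IMPLIES NOT 1)) AND (0 AND (NOT 0 IMPLIES NOT 1))) -> 0
  row 29 [11101]: (((1 AND 0) XOR (1 IMPLIES NOT 1)) AND (0 AND (NOT 1 IMPLIES NOT 1))) -> 0
  row 30 [11110]: (((1 AND 1) XOR (0 IMPLIES NOT 1)) AND (1 AND (NOT 0 IMPLIES NOT 1))) -> 0
  row 31 [11111]: (((1 AND 1) XOR (1 IMPLIES NOT 1)) AND (1 AND (NOT 1 IMPLIES NOT 1))) -> 1
Full result column, 4 rows per line (a,b,c fixed per line; d,e runs 00..11 left to right):
  rows 0-3 [a,b,c=000]: 0011  = hex 3
  rows 4-7 [a,b,c=001]: 0000  = hex 0
  rows 8-11 [a,b,c=010]: 0000  = hex 0
  rows 12-15 [a,b,c=011]: 0001  = hex 1
  rows 16-19 [a,b,c=100]: 0011  = hex 3
  rows 20-23 [a,b,c=101]: 0000  = hex 0
  rows 24-27 [a,b,c=110]: 0000  = hex 0
  rows 28-31 [a,b,c=111]: 0001  = hex 1
Output column (row 0 .. row 31) = 00110000000000010011000000000001
Output column grouped in 4s = 0011 0000 0000 0001 0011 0000 0000 0001 = 0x30013001
Convert to decimal digit by digit (value = value*16 + digit):
  3 -> 3
  3*16 + 0 = 48
  48*16 + 0 = 768
  768*16 + 1 = 12289
  12289*16 + 3 = 196627
  196627*16 + 0 = 3146032
  3146032*16 + 0 = 50336512
  50336512*16 + 1 = 805384193
Decimal = 805384193

805384193


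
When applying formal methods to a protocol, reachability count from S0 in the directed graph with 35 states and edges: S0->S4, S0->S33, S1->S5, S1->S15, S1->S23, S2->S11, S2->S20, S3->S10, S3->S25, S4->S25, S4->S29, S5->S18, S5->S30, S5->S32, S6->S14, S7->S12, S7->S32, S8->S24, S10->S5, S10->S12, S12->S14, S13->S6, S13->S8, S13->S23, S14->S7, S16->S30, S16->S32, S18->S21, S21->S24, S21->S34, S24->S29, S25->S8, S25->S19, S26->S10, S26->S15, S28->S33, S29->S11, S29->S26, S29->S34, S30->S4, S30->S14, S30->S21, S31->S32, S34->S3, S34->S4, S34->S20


BFS from S0:
  layer 0: {S0}
  layer 1: {S4, S33}
  layer 2: {S25, S29}
  layer 3: {S8, S11, S19, S26, S34}
  layer 4: {S3, S10, S15, S20, S24}
  layer 5: {S5, S12}
  layer 6: {S14, S18, S30, S32}
  layer 7: {S7, S21}
Reachable set: {S0, S3, S4, S5, S7, S8, S10, S11, S12, S14, S15, S18, S19, S20, S21, S24, S25, S26, S29, S30, S32, S33, S34}
Count = 23

23


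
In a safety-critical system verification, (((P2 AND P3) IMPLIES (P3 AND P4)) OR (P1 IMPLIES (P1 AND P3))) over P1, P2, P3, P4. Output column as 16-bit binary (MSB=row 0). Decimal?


Formula: (((P2 AND P3) IMPLIES (P3 AND P4)) OR (P1 IMPLIES (P1 AND P3))) over P1, P2, P3, P4 (16 rows)
Evaluate each row (bits = P1,P2,P3,P4, MSB first):
  row 0 [0000]: (((0 AND 0) IMPLIES (0 AND 0)) OR (0 IMPLIES (0 AND 0))) -> 1
  row 1 [0001]: (((0 AND 0) IMPLIES (0 AND 1)) OR (0 IMPLIES (0 AND 0))) -> 1
  row 2 [0010]: (((0 AND 1) IMPLIES (1 AND 0)) OR (0 IMPLIES (0 AND 1))) -> 1
  row 3 [0011]: (((0 AND 1) IMPLIES (1 AND 1)) OR (0 IMPLIES (0 AND 1))) -> 1
  row 4 [0100]: (((1 AND 0) IMPLIES (0 AND 0)) OR (0 IMPLIES (0 AND 0))) -> 1
  row 5 [0101]: (((1 AND 0) IMPLIES (0 AND 1)) OR (0 IMPLIES (0 AND 0))) -> 1
  row 6 [0110]: (((1 AND 1) IMPLIES (1 AND 0)) OR (0 IMPLIES (0 AND 1))) -> 1
  row 7 [0111]: (((1 AND 1) IMPLIES (1 AND 1)) OR (0 IMPLIES (0 AND 1))) -> 1
  row 8 [1000]: (((0 AND 0) IMPLIES (0 AND 0)) OR (1 IMPLIES (1 AND 0))) -> 1
  row 9 [1001]: (((0 AND 0) IMPLIES (0 AND 1)) OR (1 IMPLIES (1 AND 0))) -> 1
  row 10 [1010]: (((0 AND 1) IMPLIES (1 AND 0)) OR (1 IMPLIES (1 AND 1))) -> 1
  row 11 [1011]: (((0 AND 1) IMPLIES (1 AND 1)) OR (1 IMPLIES (1 AND 1))) -> 1
  row 12 [1100]: (((1 AND 0) IMPLIES (0 AND 0)) OR (1 IMPLIES (1 AND 0))) -> 1
  row 13 [1101]: (((1 AND 0) IMPLIES (0 AND 1)) OR (1 IMPLIES (1 AND 0))) -> 1
  row 14 [1110]: (((1 AND 1) IMPLIES (1 AND 0)) OR (1 IMPLIES (1 AND 1))) -> 1
  row 15 [1111]: (((1 AND 1) IMPLIES (1 AND 1)) OR (1 IMPLIES (1 AND 1))) -> 1
Full result column, 4 rows per line (P1,P2 fixed per line; P3,P4 runs 00..11 left to right):
  rows 0-3 [P1,P2=00]: 1111  = hex F
  rows 4-7 [P1,P2=01]: 1111  = hex F
  rows 8-11 [P1,P2=10]: 1111  = hex F
  rows 12-15 [P1,P2=11]: 1111  = hex F
Output column (row 0 .. row 15) = 1111111111111111
Output column grouped in 4s = 1111 1111 1111 1111 = 0xFFFF
Convert to decimal digit by digit (value = value*16 + digit):
  F -> 15
  15*16 + 15 (F) = 255
  255*16 + 15 (F) = 4095
  4095*16 + 15 (F) = 65535
Decimal = 65535

65535


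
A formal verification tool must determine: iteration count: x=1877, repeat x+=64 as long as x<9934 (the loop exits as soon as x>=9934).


Step 1: x goes from 1877 toward 9934 by 64; the body runs while x<9934, so iterations = ceil((bound-start)/step)
Step 2: Distance=8057
Step 3: ceil(8057/64)=126

126


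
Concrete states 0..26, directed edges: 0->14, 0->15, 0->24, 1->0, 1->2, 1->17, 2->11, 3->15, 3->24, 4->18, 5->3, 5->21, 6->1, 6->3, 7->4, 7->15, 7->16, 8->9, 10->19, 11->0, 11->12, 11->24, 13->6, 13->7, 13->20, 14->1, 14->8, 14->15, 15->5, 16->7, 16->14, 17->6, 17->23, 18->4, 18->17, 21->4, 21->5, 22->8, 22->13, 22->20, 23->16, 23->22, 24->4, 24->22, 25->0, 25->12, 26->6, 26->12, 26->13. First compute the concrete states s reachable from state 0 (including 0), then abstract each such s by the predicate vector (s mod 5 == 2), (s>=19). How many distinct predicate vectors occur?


BFS from 0:
Concrete reachable: {0, 1, 2, 3, 4, 5, 6, 7, 8, 9, 11, 12, 13, 14, 15, 16, 17, 18, 20, 21, 22, 23, 24}
Abstract via predicates (s mod 5 == 2), (s>=19):
  (0,0) <- {0, 1, 3, 4, 5, 6, 8, 9, 11, 13, 14, 15, 16, 18}
  (0,1) <- {20, 21, 23, 24}
  (1,0) <- {2, 7, 12, 17}
  (1,1) <- {22}
Distinct abstract states = 4

4


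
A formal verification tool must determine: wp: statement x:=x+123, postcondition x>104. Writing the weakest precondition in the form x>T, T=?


Formula: wp(x:=E, P) = P[E/x] (substitute E for x in postcondition)
Step 1: Postcondition: x>104
Step 2: Substitute x+123 for x: x+123>104
Step 3: Solve for x: x > 104-123 = -19

-19


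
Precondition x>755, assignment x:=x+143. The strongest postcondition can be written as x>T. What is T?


Formula: sp(P, x:=E) = exists old_x. (x = E[old_x/x]) AND P[old_x/x] (old_x is the value of x before the assignment; eliminate old_x by solving x = E[old_x/x] for old_x)
Step 1: Precondition P: x>755, i.e. old_x > 755
Step 2: Assignment gives x = old_x + 143, so old_x = x - 143
Step 3: Substitute into P: x - 143 > 755
Step 4: Simplify: x > 755+143 = 898

898


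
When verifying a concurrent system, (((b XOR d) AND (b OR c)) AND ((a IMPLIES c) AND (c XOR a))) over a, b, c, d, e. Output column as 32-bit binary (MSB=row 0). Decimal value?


Formula: (((b XOR d) AND (b OR c)) AND ((a IMPLIES c) AND (c XOR a))) over a, b, c, d, e (32 rows)
Evaluate each row (bits = a,b,c,d,e, MSB first):
  row 0 [00000]: (((0 XOR 0) AND (0 OR 0)) AND ((0 IMPLIES 0) AND (0 XOR 0))) -> 0
  row 1 [00001]: (((0 XOR 0) AND (0 OR 0)) AND ((0 IMPLIES 0) AND (0 XOR 0))) -> 0
  row 2 [00010]: (((0 XOR 1) AND (0 OR 0)) AND ((0 IMPLIES 0) AND (0 XOR 0))) -> 0
  row 3 [00011]: (((0 XOR 1) AND (0 OR 0)) AND ((0 IMPLIES 0) AND (0 XOR 0))) -> 0
  row 4 [00100]: (((0 XOR 0) AND (0 OR 1)) AND ((0 IMPLIES 1) AND (1 XOR 0))) -> 0
  row 5 [00101]: (((0 XOR 0) AND (0 OR 1)) AND ((0 IMPLIES 1) AND (1 XOR 0))) -> 0
  row 6 [00110]: (((0 XOR 1) AND (0 OR 1)) AND ((0 IMPLIES 1) AND (1 XOR 0))) -> 1
  row 7 [00111]: (((0 XOR 1) AND (0 OR 1)) AND ((0 IMPLIES 1) AND (1 XOR 0))) -> 1
  row 8 [01000]: (((1 XOR 0) AND (1 OR 0)) AND ((0 IMPLIES 0) AND (0 XOR 0))) -> 0
  row 9 [01001]: (((1 XOR 0) AND (1 OR 0)) AND ((0 IMPLIES 0) AND (0 XOR 0))) -> 0
  row 10 [01010]: (((1 XOR 1) AND (1 OR 0)) AND ((0 IMPLIES 0) AND (0 XOR 0))) -> 0
  row 11 [01011]: (((1 XOR 1) AND (1 OR 0)) AND ((0 IMPLIES 0) AND (0 XOR 0))) -> 0
  row 12 [01100]: (((1 XOR 0) AND (1 OR 1)) AND ((0 IMPLIES 1) AND (1 XOR 0))) -> 1
  row 13 [01101]: (((1 XOR 0) AND (1 OR 1)) AND ((0 IMPLIES 1) AND (1 XOR 0))) -> 1
  row 14 [01110]: (((1 XOR 1) AND (1 OR 1)) AND ((0 IMPLIES 1) AND (1 XOR 0))) -> 0
  row 15 [01111]: (((1 XOR 1) AND (1 OR 1)) AND ((0 IMPLIES 1) AND (1 XOR 0))) -> 0
  row 16 [10000]: (((0 XOR 0) AND (0 OR 0)) AND ((1 IMPLIES 0) AND (0 XOR 1))) -> 0
  row 17 [10001]: (((0 XOR 0) AND (0 OR 0)) AND ((1 IMPLIES 0) AND (0 XOR 1))) -> 0
  row 18 [10010]: (((0 XOR 1) AND (0 OR 0)) AND ((1 IMPLIES 0) AND (0 XOR 1))) -> 0
  row 19 [10011]: (((0 XOR 1) AND (0 OR 0)) AND ((1 IMPLIES 0) AND (0 XOR 1))) -> 0
  row 20 [10100]: (((0 XOR 0) AND (0 OR 1)) AND ((1 IMPLIES 1) AND (1 XOR 1))) -> 0
  row 21 [10101]: (((0 XOR 0) AND (0 OR 1)) AND ((1 IMPLIES 1) AND (1 XOR 1))) -> 0
  row 22 [10110]: (((0 XOR 1) AND (0 OR 1)) AND ((1 IMPLIES 1) AND (1 XOR 1))) -> 0
  row 23 [10111]: (((0 XOR 1) AND (0 OR 1)) AND ((1 IMPLIES 1) AND (1 XOR 1))) -> 0
  row 24 [11000]: (((1 XOR 0) AND (1 OR 0)) AND ((1 IMPLIES 0) AND (0 XOR 1))) -> 0
  row 25 [11001]: (((1 XOR 0) AND (1 OR 0)) AND ((1 IMPLIES 0) AND (0 XOR 1))) -> 0
  row 26 [11010]: (((1 XOR 1) AND (1 OR 0)) AND ((1 IMPLIES 0) AND (0 XOR 1))) -> 0
  row 27 [11011]: (((1 XOR 1) AND (1 OR 0)) AND ((1 IMPLIES 0) AND (0 XOR 1))) -> 0
  row 28 [11100]: (((1 XOR 0) AND (1 OR 1)) AND ((1 IMPLIES 1) AND (1 XOR 1))) -> 0
  row 29 [11101]: (((1 XOR 0) AND (1 OR 1)) AND ((1 IMPLIES 1) AND (1 XOR 1))) -> 0
  row 30 [11110]: (((1 XOR 1) AND (1 OR 1)) AND ((1 IMPLIES 1) AND (1 XOR 1))) -> 0
  row 31 [11111]: (((1 XOR 1) AND (1 OR 1)) AND ((1 IMPLIES 1) AND (1 XOR 1))) -> 0
Full result column, 4 rows per line (a,b,c fixed per line; d,e runs 00..11 left to right):
  rows 0-3 [a,b,c=000]: 0000  = hex 0
  rows 4-7 [a,b,c=001]: 0011  = hex 3
  rows 8-11 [a,b,c=010]: 0000  = hex 0
  rows 12-15 [a,b,c=011]: 1100  = hex C
  rows 16-19 [a,b,c=100]: 0000  = hex 0
  rows 20-23 [a,b,c=101]: 0000  = hex 0
  rows 24-27 [a,b,c=110]: 0000  = hex 0
  rows 28-31 [a,b,c=111]: 0000  = hex 0
Output column (row 0 .. row 31) = 00000011000011000000000000000000
Output column grouped in 4s = 0000 0011 0000 1100 0000 0000 0000 0000 = 0x030C0000
Convert to decimal digit by digit (value = value*16 + digit):
  0 -> 0
  0*16 + 3 = 3
  3*16 + 0 = 48
  48*16 + 12 (C) = 780
  780*16 + 0 = 12480
  12480*16 + 0 = 199680
  199680*16 + 0 = 3194880
  3194880*16 + 0 = 51118080
Decimal = 51118080

51118080


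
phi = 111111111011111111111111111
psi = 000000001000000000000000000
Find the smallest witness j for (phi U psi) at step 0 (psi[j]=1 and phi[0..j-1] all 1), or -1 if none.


(phi U psi) at 0: need smallest j with psi[j]=1 and phi[i]=1 for all i in [0,j).
Scan from step 0:
  step 0: phi=1, psi=0 -> continue
  step 1: phi=1, psi=0 -> continue
  step 2: phi=1, psi=0 -> continue
  step 3: phi=1, psi=0 -> continue
  step 8: psi=1 and phi held for [0,8) -> witness found
Witness step = 8

8


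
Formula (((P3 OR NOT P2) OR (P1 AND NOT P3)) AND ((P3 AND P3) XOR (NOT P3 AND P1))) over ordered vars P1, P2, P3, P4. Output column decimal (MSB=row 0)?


Formula: (((P3 OR NOT P2) OR (P1 AND NOT P3)) AND ((P3 AND P3) XOR (NOT P3 AND P1))) over P1, P2, P3, P4 (16 rows)
Evaluate each row (bits = P1,P2,P3,P4, MSB first):
  row 0 [0000]: (((0 OR NOT 0) OR (0 AND NOT 0)) AND ((0 AND 0) XOR (NOT 0 AND 0))) -> 0
  row 1 [0001]: (((0 OR NOT 0) OR (0 AND NOT 0)) AND ((0 AND 0) XOR (NOT 0 AND 0))) -> 0
  row 2 [0010]: (((1 OR NOT 0) OR (0 AND NOT 1)) AND ((1 AND 1) XOR (NOT 1 AND 0))) -> 1
  row 3 [0011]: (((1 OR NOT 0) OR (0 AND NOT 1)) AND ((1 AND 1) XOR (NOT 1 AND 0))) -> 1
  row 4 [0100]: (((0 OR NOT 1) OR (0 AND NOT 0)) AND ((0 AND 0) XOR (NOT 0 AND 0))) -> 0
  row 5 [0101]: (((0 OR NOT 1) OR (0 AND NOT 0)) AND ((0 AND 0) XOR (NOT 0 AND 0))) -> 0
  row 6 [0110]: (((1 OR NOT 1) OR (0 AND NOT 1)) AND ((1 AND 1) XOR (NOT 1 AND 0))) -> 1
  row 7 [0111]: (((1 OR NOT 1) OR (0 AND NOT 1)) AND ((1 AND 1) XOR (NOT 1 AND 0))) -> 1
  row 8 [1000]: (((0 OR NOT 0) OR (1 AND NOT 0)) AND ((0 AND 0) XOR (NOT 0 AND 1))) -> 1
  row 9 [1001]: (((0 OR NOT 0) OR (1 AND NOT 0)) AND ((0 AND 0) XOR (NOT 0 AND 1))) -> 1
  row 10 [1010]: (((1 OR NOT 0) OR (1 AND NOT 1)) AND ((1 AND 1) XOR (NOT 1 AND 1))) -> 1
  row 11 [1011]: (((1 OR NOT 0) OR (1 AND NOT 1)) AND ((1 AND 1) XOR (NOT 1 AND 1))) -> 1
  row 12 [1100]: (((0 OR NOT 1) OR (1 AND NOT 0)) AND ((0 AND 0) XOR (NOT 0 AND 1))) -> 1
  row 13 [1101]: (((0 OR NOT 1) OR (1 AND NOT 0)) AND ((0 AND 0) XOR (NOT 0 AND 1))) -> 1
  row 14 [1110]: (((1 OR NOT 1) OR (1 AND NOT 1)) AND ((1 AND 1) XOR (NOT 1 AND 1))) -> 1
  row 15 [1111]: (((1 OR NOT 1) OR (1 AND NOT 1)) AND ((1 AND 1) XOR (NOT 1 AND 1))) -> 1
Full result column, 4 rows per line (P1,P2 fixed per line; P3,P4 runs 00..11 left to right):
  rows 0-3 [P1,P2=00]: 0011  = hex 3
  rows 4-7 [P1,P2=01]: 0011  = hex 3
  rows 8-11 [P1,P2=10]: 1111  = hex F
  rows 12-15 [P1,P2=11]: 1111  = hex F
Output column (row 0 .. row 15) = 0011001111111111
Output column grouped in 4s = 0011 0011 1111 1111 = 0x33FF
Convert to decimal digit by digit (value = value*16 + digit):
  3 -> 3
  3*16 + 3 = 51
  51*16 + 15 (F) = 831
  831*16 + 15 (F) = 13311
Decimal = 13311

13311


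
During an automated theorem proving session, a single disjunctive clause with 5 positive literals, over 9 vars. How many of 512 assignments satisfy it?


Step 1: Total=2^9=512
Step 2: Unsat when all 5 false: 2^4=16
Step 3: Sat=512-16=496

496


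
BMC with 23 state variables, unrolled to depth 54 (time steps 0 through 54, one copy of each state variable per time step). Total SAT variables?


BMC unrolls to depth k, creating one copy of each state var for steps 0..k.
Step count = 54 + 1 = 55 (steps 0 through 54)
Vars per step = 23
Total = 23 * 55 = 1265

1265


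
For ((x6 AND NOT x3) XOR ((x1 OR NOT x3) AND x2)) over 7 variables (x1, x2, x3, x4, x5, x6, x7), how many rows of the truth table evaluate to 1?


Formula: ((x6 AND NOT x3) XOR ((x1 OR NOT x3) AND x2)) over 7 vars (128 rows)
Evaluate each row (x1, x2, x3, x4, x5, x6, x7 as bits, MSB first):
  row 0 [0000000]: ((0 AND NOT 0) XOR ((0 OR NOT 0) AND 0)) -> 0
  row 1 [0000001]: ((0 AND NOT 0) XOR ((0 OR NOT 0) AND 0)) -> 0
  row 2 [0000010]: ((1 AND NOT 0) XOR ((0 OR NOT 0) AND 0)) -> 1
  row 3 [0000011]: ((1 AND NOT 0) XOR ((0 OR NOT 0) AND 0)) -> 1
  row 4 [0000100]: ((0 AND NOT 0) XOR ((0 OR NOT 0) AND 0)) -> 0
  (every remaining row is evaluated the same way; all 128 results are listed next)
Full result column, 8 rows per line (x1,x2,x3,x4 fixed per line; x5,x6,x7 runs 000..111 left to right):
  rows 0-7 [x1,x2,x3,x4=0000]: 00110011  (ones: 4)
  rows 8-15 [x1,x2,x3,x4=0001]: 00110011  (ones: 4)
  rows 16-23 [x1,x2,x3,x4=0010]: 00000000  (ones: 0)
  rows 24-31 [x1,x2,x3,x4=0011]: 00000000  (ones: 0)
  rows 32-39 [x1,x2,x3,x4=0100]: 11001100  (ones: 4)
  rows 40-47 [x1,x2,x3,x4=0101]: 11001100  (ones: 4)
  rows 48-55 [x1,x2,x3,x4=0110]: 00000000  (ones: 0)
  rows 56-63 [x1,x2,x3,x4=0111]: 00000000  (ones: 0)
  rows 64-71 [x1,x2,x3,x4=1000]: 00110011  (ones: 4)
  rows 72-79 [x1,x2,x3,x4=1001]: 00110011  (ones: 4)
  rows 80-87 [x1,x2,x3,x4=1010]: 00000000  (ones: 0)
  rows 88-95 [x1,x2,x3,x4=1011]: 00000000  (ones: 0)
  rows 96-103 [x1,x2,x3,x4=1100]: 11001100  (ones: 4)
  rows 104-111 [x1,x2,x3,x4=1101]: 11001100  (ones: 4)
  rows 112-119 [x1,x2,x3,x4=1110]: 11111111  (ones: 8)
  rows 120-127 [x1,x2,x3,x4=1111]: 11111111  (ones: 8)
Count of 1-rows = 4+4+0+0+4+4+0+0+4+4+0+0+4+4+8+8 = 48

48


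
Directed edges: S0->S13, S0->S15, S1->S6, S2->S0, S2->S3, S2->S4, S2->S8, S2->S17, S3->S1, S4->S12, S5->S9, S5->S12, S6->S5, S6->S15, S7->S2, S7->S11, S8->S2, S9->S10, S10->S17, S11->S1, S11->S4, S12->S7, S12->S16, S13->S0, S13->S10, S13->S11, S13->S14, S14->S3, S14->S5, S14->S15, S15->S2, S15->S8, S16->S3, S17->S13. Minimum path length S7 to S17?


BFS layer-by-layer from S7:
  dist 0: {S7}
  dist 1: {S2, S11}
  dist 2: {S0, S1, S3, S4, S8, S17}
  -> S17 reached at distance 2
Shortest path length = 2

2


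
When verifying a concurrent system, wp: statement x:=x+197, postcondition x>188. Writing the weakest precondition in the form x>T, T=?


Formula: wp(x:=E, P) = P[E/x] (substitute E for x in postcondition)
Step 1: Postcondition: x>188
Step 2: Substitute x+197 for x: x+197>188
Step 3: Solve for x: x > 188-197 = -9

-9


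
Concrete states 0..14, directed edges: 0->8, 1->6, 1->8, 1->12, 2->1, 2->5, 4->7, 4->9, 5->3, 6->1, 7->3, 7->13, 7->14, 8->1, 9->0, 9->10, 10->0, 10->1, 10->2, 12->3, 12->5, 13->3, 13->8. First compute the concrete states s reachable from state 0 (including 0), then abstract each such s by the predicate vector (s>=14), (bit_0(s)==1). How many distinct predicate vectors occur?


BFS from 0:
Concrete reachable: {0, 1, 3, 5, 6, 8, 12}
Abstract via predicates (s>=14), (bit_0(s)==1):
  (0,0) <- {0, 6, 8, 12}
  (0,1) <- {1, 3, 5}
Distinct abstract states = 2

2


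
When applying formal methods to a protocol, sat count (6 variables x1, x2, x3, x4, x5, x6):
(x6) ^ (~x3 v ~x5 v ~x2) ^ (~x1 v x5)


CNF with 3 clauses over 6 vars (64 assignments).
An assignment satisfies CNF iff every clause has >=1 true literal.
Check each row (bits = x1,x2,x3,x4,x5,x6; clause T/F shown):
  row 0 [000000]: clauses=FTT -> 0
  row 1 [000001]: clauses=TTT -> 1
  row 2 [000010]: clauses=FTT -> 0
  row 3 [000011]: clauses=TTT -> 1
  row 4 [000100]: clauses=FTT -> 0
  (every remaining row is evaluated the same way; all 64 results are listed next)
Full result column, 8 rows per line (x1,x2,x3 fixed per line; x4,x5,x6 runs 000..111 left to right):
  rows 0-7 [x1,x2,x3=000]: 01010101  (ones: 4)
  rows 8-15 [x1,x2,x3=001]: 01010101  (ones: 4)
  rows 16-23 [x1,x2,x3=010]: 01010101  (ones: 4)
  rows 24-31 [x1,x2,x3=011]: 01000100  (ones: 2)
  rows 32-39 [x1,x2,x3=100]: 00010001  (ones: 2)
  rows 40-47 [x1,x2,x3=101]: 00010001  (ones: 2)
  rows 48-55 [x1,x2,x3=110]: 00010001  (ones: 2)
  rows 56-63 [x1,x2,x3=111]: 00000000  (ones: 0)
Satisfying assignments = 4+4+4+2+2+2+2+0 = 20

20


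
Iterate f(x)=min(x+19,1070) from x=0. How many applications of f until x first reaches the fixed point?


Step 1: x=0, cap=1070, increment=19
Step 2: x grows by 19 each step until capped at 1070; fixed point is x=1070
Step 3: iterations = ceil(1070/19) = 57

57


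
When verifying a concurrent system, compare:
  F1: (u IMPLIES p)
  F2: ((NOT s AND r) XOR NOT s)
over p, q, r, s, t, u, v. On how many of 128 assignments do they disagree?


F1 = (u IMPLIES p)
F2 = ((NOT s AND r) XOR NOT s)
Evaluate both on each of 128 rows (bits = p,q,r,s,t,u,v):
  row 0 [0000000]: F1=1 F2=1 -> 0
  row 1 [0000001]: F1=1 F2=1 -> 0
  row 2 [0000010]: F1=0 F2=1 (differ) -> 1
  row 3 [0000011]: F1=0 F2=1 (differ) -> 1
  row 4 [0000100]: F1=1 F2=1 -> 0
  (every remaining row is evaluated the same way; all 128 results are listed next)
Full result column, 8 rows per line (p,q,r,s fixed per line; t,u,v runs 000..111 left to right):
  rows 0-7 [p,q,r,s=0000]: 00110011  (ones: 4)
  rows 8-15 [p,q,r,s=0001]: 11001100  (ones: 4)
  rows 16-23 [p,q,r,s=0010]: 11001100  (ones: 4)
  rows 24-31 [p,q,r,s=0011]: 11001100  (ones: 4)
  rows 32-39 [p,q,r,s=0100]: 00110011  (ones: 4)
  rows 40-47 [p,q,r,s=0101]: 11001100  (ones: 4)
  rows 48-55 [p,q,r,s=0110]: 11001100  (ones: 4)
  rows 56-63 [p,q,r,s=0111]: 11001100  (ones: 4)
  rows 64-71 [p,q,r,s=1000]: 00000000  (ones: 0)
  rows 72-79 [p,q,r,s=1001]: 11111111  (ones: 8)
  rows 80-87 [p,q,r,s=1010]: 11111111  (ones: 8)
  rows 88-95 [p,q,r,s=1011]: 11111111  (ones: 8)
  rows 96-103 [p,q,r,s=1100]: 00000000  (ones: 0)
  rows 104-111 [p,q,r,s=1101]: 11111111  (ones: 8)
  rows 112-119 [p,q,r,s=1110]: 11111111  (ones: 8)
  rows 120-127 [p,q,r,s=1111]: 11111111  (ones: 8)
Disagreements = 4+4+4+4+4+4+4+4+0+8+8+8+0+8+8+8 = 80

80


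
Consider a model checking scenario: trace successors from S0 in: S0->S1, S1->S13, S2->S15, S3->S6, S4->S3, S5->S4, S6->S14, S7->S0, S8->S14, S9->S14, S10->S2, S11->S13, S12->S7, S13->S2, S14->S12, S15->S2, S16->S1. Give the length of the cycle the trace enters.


Trace from S0 until a state repeats:
  S0 -> S1 -> S13 -> S2 -> S15 -> S2
S2 first seen at step 3, revisited at step 5.
Cycle length = 5 - 3 = 2

2
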